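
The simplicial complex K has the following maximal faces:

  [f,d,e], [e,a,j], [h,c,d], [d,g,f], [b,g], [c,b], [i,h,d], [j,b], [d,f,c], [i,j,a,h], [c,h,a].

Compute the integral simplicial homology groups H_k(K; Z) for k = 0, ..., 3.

K has 10 vertices, 22 edges, 11 triangles, 1 3-simplex.
rank ∂_0 = 0, rank ∂_1 = 9 ⇒ b_0 = 10 − 0 − 9 = 1; all invariant factors of ∂_1 are 1 so no torsion. So H_0 = Z.
rank ∂_1 = 9, rank ∂_2 = 10 ⇒ b_1 = 22 − 9 − 10 = 3; all invariant factors of ∂_2 are 1 so no torsion. So H_1 = Z^3.
rank ∂_2 = 10, rank ∂_3 = 1 ⇒ b_2 = 11 − 10 − 1 = 0; all invariant factors of ∂_3 are 1 so no torsion. So H_2 = 0.
rank ∂_3 = 1, rank ∂_4 = 0 ⇒ b_3 = 1 − 1 − 0 = 0. So H_3 = 0.

H_0 = Z,  H_1 = Z^3,  H_2 = 0,  H_3 = 0.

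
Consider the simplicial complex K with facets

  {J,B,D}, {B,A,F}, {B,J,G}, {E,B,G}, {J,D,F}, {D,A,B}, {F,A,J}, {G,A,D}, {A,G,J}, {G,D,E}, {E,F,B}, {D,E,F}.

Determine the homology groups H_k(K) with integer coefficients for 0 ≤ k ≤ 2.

Take the total order A < B < D < E < F < G < J on the vertex set. Then K (dimension 2) consists of the simplices:

  0-simplices (7): A, B, D, E, F, G, J
  1-simplices (18): AB, AD, AF, AG, AJ, BD, BE, BF, BG, BJ, DE, DF, DG, DJ, EF, EG, FJ, GJ
  2-simplices (12): ABD, ABF, ADG, AFJ, AGJ, BDJ, BEF, BEG, BGJ, DEF, DEG, DFJ

Hence C_0 ≅ Z^7, C_1 ≅ Z^18, C_2 ≅ Z^12.

Boundary ∂_1: C_1 → C_0 is given by ∂[p,q] = [q] − [p].
This gives a 7×18 integer matrix of rank 6; reducing to Smith normal form yields diagonal entries (1,1,1,1,1,1).

Boundary ∂_2: C_2 → C_1 maps a triangle to the signed sum of its edges. For instance
  ∂BGJ = GJ − BJ + BG,
  ∂DEG = EG − DG + DE.
The resulting 18×12 matrix has rank 12, and its Smith normal form has invariant factors (1,1,1,1,1,1,1,1,1,1,1,2).

Computing H_k = (kernel of ∂_k) / (image of ∂_{k+1}):

  H_0: rank C_0 − rank ∂_1 = 7 − 6 = 1, and the invariant factors of ∂_1 are all 1, so H_0 ≅ Z.
  H_1: rank ker ∂_1 − rank ∂_2 = (18 − 6) − 12 = 0, and ∂_2 has invariant factor 2 > 1, so H_1 ≅ Z/2.
  H_2: rank ker ∂_2 − rank ∂_3 = (12 − 12) − 0 = 0, and there is no ∂_3, so H_2 ≅ 0.

As a check, the Euler characteristic is 7 − 18 + 12 = 1, which agrees with 1 − 0 + 0 = 1.
(K is a triangulation of the real projective plane RP^2.)

H_0 ≅ Z,  H_1 ≅ Z/2,  H_2 = 0.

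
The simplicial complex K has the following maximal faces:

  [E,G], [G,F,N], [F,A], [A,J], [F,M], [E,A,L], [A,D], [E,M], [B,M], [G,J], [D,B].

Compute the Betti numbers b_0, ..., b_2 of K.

b_0 = 1, b_1 = 4, b_2 = 0.

Order the vertices as A < B < D < E < F < G < J < L < M < N. Listing each simplex with vertices in this order, K has dimension 2 with simplices:

  0-simplices (10): A, B, D, E, F, G, J, L, M, N
  1-simplices (15): AD, AE, AF, AJ, AL, BD, BM, EG, EL, EM, FG, FM, FN, GJ, GN
  2-simplices (2): AEL, FGN

Hence C_0 ≅ Z^10, C_1 ≅ Z^15, C_2 ≅ Z^2.

The boundary map ∂_1: C_1 → C_0 sends each edge [p,q] (with p < q) to q − p. For instance
  ∂GJ = J − G.
The resulting 10×15 matrix has rank 9, and its Smith normal form has invariant factors (1,1,1,1,1,1,1,1,1).

Boundary ∂_2: C_2 → C_1 sends each 2-simplex [p,q,r] to [q,r] − [p,r] + [p,q]. For instance
  ∂AEL = EL − AL + AE,
  ∂FGN = GN − FN + FG.
This gives a 15×2 integer matrix of rank 2; reducing to Smith normal form yields diagonal entries (1,1).

From H_k ≅ ker(∂_k) / im(∂_{k+1}) we obtain:

  H_0: rank C_0 − rank ∂_1 = 10 − 9 = 1, and the invariant factors of ∂_1 are all 1, so H_0 = Z.
  H_1: rank ker ∂_1 − rank ∂_2 = (15 − 9) − 2 = 4, and the invariant factors of ∂_2 are all 1, so H_1 = Z^4.
  H_2: rank ker ∂_2 − rank ∂_3 = (2 − 2) − 0 = 0, and there is no ∂_3, so H_2 = 0.

Hence the Betti numbers are b_0 = 1, b_1 = 4, b_2 = 0.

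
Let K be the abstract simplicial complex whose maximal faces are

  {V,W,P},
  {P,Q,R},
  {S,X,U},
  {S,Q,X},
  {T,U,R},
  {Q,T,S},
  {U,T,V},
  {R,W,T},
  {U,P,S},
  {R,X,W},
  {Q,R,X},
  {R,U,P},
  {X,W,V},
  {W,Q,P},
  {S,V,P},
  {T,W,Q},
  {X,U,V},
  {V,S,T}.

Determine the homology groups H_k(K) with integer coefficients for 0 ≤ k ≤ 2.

Take the total order P < Q < R < S < T < U < V < W < X on the vertex set. Then K (dimension 2) consists of the simplices:

  0-simplices (9): P, Q, R, S, T, U, V, W, X
  1-simplices (27): PQ, PR, PS, PU, PV, PW, QR, QS, QT, QW, QX, RT, RU, RW, RX, ST, SU, SV, SX, TU, TV, TW, UV, UX, VW, VX, WX
  2-simplices (18): PQR, PQW, PRU, PSU, PSV, PVW, QRX, QST, QSX, QTW, RTU, RTW, RWX, STV, SUX, TUV, UVX, VWX

so the chain groups are C_0 ≅ Z^9, C_1 ≅ Z^27, C_2 ≅ Z^18.

The boundary map ∂_1: C_1 → C_0 is given by ∂[p,q] = [q] − [p].
The 9×27 boundary matrix has rank 8 and Smith normal form diag(1,1,1,1,1,1,1,1).

∂_2: C_2 → C_1 acts by ∂[p,q,r] = [q,r] − [p,r] + [p,q]. For instance
  ∂QTW = TW − QW + QT,
  ∂SUX = UX − SX + SU.
The 27×18 boundary matrix has rank 18 and Smith normal form diag(1,1,1,1,1,1,1,1,1,1,1,1,1,1,1,1,1,2).

Now H_k = ker ∂_k / im ∂_{k+1}, so:

  H_0: rank C_0 − rank ∂_1 = 9 − 8 = 1, and the invariant factors of ∂_1 are all 1, so H_0 = Z.
  H_1: rank ker ∂_1 − rank ∂_2 = (27 − 8) − 18 = 1, and ∂_2 has invariant factor 2 > 1, so H_1 = Z × Z/2.
  H_2: rank ker ∂_2 − rank ∂_3 = (18 − 18) − 0 = 0, and there is no ∂_3, so H_2 = 0.

As a check, the Euler characteristic is 9 − 27 + 18 = 0, which agrees with 1 − 1 + 0 = 0.
(K is a triangulation of the Klein bottle.)

H_0 ≅ Z,  H_1 ≅ Z × Z/2,  H_2 = 0.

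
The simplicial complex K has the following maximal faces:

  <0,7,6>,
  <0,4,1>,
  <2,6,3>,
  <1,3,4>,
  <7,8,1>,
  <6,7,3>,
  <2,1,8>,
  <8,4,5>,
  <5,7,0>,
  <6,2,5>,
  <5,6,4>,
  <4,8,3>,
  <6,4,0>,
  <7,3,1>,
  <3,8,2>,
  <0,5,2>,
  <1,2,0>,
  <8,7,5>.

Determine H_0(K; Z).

Take the total order 0 < 1 < 2 < 3 < 4 < 5 < 6 < 7 < 8 on the vertex set. Then K (dimension 2) consists of the simplices:

  0-simplices (9): [0], [1], [2], [3], [4], [5], [6], [7], [8]
  1-simplices (27): (27 of them)
  2-simplices (18): [0,1,2], [0,1,4], [0,2,5], [0,4,6], [0,5,7], [0,6,7], [1,2,8], [1,3,4], [1,3,7], [1,7,8], [2,3,6], [2,3,8], [2,5,6], [3,4,8], [3,6,7], [4,5,6], [4,5,8], [5,7,8]

so the chain groups are C_0 ≅ Z^9, C_1 ≅ Z^27, C_2 ≅ Z^18.

The boundary map ∂_1: C_1 → C_0 maps an edge to its endpoints' difference, ∂[p,q] = q − p.
The resulting 9×27 matrix has rank 8, and its Smith normal form has invariant factors (1,1,1,1,1,1,1,1).

Boundary ∂_2: C_2 → C_1 sends each 2-simplex [p,q,r] to [q,r] − [p,r] + [p,q]. For instance
  ∂[2,3,6] = [3,6] − [2,6] + [2,3],
  ∂[2,3,8] = [3,8] − [2,8] + [2,3].
The 27×18 boundary matrix has rank 18 and Smith normal form diag(1,1,1,1,1,1,1,1,1,1,1,1,1,1,1,1,1,2).

Reading off H_k = ker ∂_k / im ∂_{k+1}:

  H_0: rank C_0 − rank ∂_1 = 9 − 8 = 1, and the invariant factors of ∂_1 are all 1, so H_0 = Z.

(K is a triangulation of the Klein bottle.)

H_0 = Z.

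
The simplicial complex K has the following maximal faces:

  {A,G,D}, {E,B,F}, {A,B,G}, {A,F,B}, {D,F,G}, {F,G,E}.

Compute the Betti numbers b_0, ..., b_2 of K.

K has 6 vertices, 12 edges, 6 triangles.
rank ∂_0 = 0, rank ∂_1 = 5 ⇒ b_0 = 6 − 0 − 5 = 1; all invariant factors of ∂_1 are 1 so no torsion. So H_0 ≅ Z.
rank ∂_1 = 5, rank ∂_2 = 6 ⇒ b_1 = 12 − 5 − 6 = 1; all invariant factors of ∂_2 are 1 so no torsion. So H_1 ≅ Z.
rank ∂_2 = 6, rank ∂_3 = 0 ⇒ b_2 = 6 − 6 − 0 = 0. So H_2 ≅ 0.

b_0 = 1, b_1 = 1, b_2 = 0.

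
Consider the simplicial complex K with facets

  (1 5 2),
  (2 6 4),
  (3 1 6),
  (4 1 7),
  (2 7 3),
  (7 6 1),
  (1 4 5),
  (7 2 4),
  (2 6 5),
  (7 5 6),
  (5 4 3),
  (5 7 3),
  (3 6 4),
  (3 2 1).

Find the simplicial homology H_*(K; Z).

Take the total order 1 < 2 < 3 < 4 < 5 < 6 < 7 on the vertex set. Then K (dimension 2) consists of the simplices:

  0-simplices (7): [1], [2], [3], [4], [5], [6], [7]
  1-simplices (21): [1,2], [1,3], [1,4], [1,5], [1,6], [1,7], [2,3], [2,4], [2,5], [2,6], [2,7], [3,4], [3,5], [3,6], [3,7], [4,5], [4,6], [4,7], [5,6], [5,7], [6,7]
  2-simplices (14): [1,2,3], [1,2,5], [1,3,6], [1,4,5], [1,4,7], [1,6,7], [2,3,7], [2,4,6], [2,4,7], [2,5,6], [3,4,5], [3,4,6], [3,5,7], [5,6,7]

Hence C_0 ≅ Z^7, C_1 ≅ Z^21, C_2 ≅ Z^14.

Boundary ∂_1: C_1 → C_0 is given by ∂[p,q] = [q] − [p]. For instance
  ∂[3,4] = [4] − [3].
The 7×21 boundary matrix has rank 6 and Smith normal form diag(1,1,1,1,1,1).

∂_2: C_2 → C_1 sends each 2-simplex [p,q,r] to [q,r] − [p,r] + [p,q]. For instance
  ∂[1,3,6] = [3,6] − [1,6] + [1,3],
  ∂[1,4,7] = [4,7] − [1,7] + [1,4].
The 21×14 boundary matrix has rank 13 and Smith normal form diag(1,1,1,1,1,1,1,1,1,1,1,1,1).

From H_k ≅ ker(∂_k) / im(∂_{k+1}) we obtain:

  H_0: rank C_0 − rank ∂_1 = 7 − 6 = 1, and the invariant factors of ∂_1 are all 1, so H_0 = Z.
  H_1: rank ker ∂_1 − rank ∂_2 = (21 − 6) − 13 = 2, and the invariant factors of ∂_2 are all 1, so H_1 = Z^2.
  H_2: rank ker ∂_2 − rank ∂_3 = (14 − 13) − 0 = 1, and there is no ∂_3, so H_2 = Z.

(K is a triangulation of the torus T^2.)

H_0 = Z,  H_1 = Z^2,  H_2 = Z.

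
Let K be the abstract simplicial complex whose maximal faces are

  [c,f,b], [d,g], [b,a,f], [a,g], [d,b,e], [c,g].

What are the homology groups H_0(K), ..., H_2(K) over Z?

Order the vertices as a < b < c < d < e < f < g. Listing each simplex with vertices in this order, K has dimension 2 with simplices:

  0-simplices (7): a, b, c, d, e, f, g
  1-simplices (11): ab, af, ag, bc, bd, be, bf, cf, cg, de, dg
  2-simplices (3): abf, bcf, bde

Hence C_0 ≅ Z^7, C_1 ≅ Z^11, C_2 ≅ Z^3.

Boundary ∂_1: C_1 → C_0 is given by ∂[p,q] = [q] − [p].
This gives a 7×11 integer matrix of rank 6; reducing to Smith normal form yields diagonal entries (1,1,1,1,1,1).

∂_2: C_2 → C_1 acts by ∂[p,q,r] = [q,r] − [p,r] + [p,q]. For instance
  ∂abf = bf − af + ab,
  ∂bcf = cf − bf + bc.
As a 11×3 matrix over Z this has rank 3, with invariant factors (1,1,1).

Computing H_k = (kernel of ∂_k) / (image of ∂_{k+1}):

  H_0: rank C_0 − rank ∂_1 = 7 − 6 = 1, and the invariant factors of ∂_1 are all 1, so H_0 = Z.
  H_1: rank ker ∂_1 − rank ∂_2 = (11 − 6) − 3 = 2, and the invariant factors of ∂_2 are all 1, so H_1 = Z^2.
  H_2: rank ker ∂_2 − rank ∂_3 = (3 − 3) − 0 = 0, and there is no ∂_3, so H_2 = 0.

As a check, the Euler characteristic is 7 − 11 + 3 = -1, which agrees with 1 − 2 + 0 = -1.

H_0 = Z,  H_1 = Z^2,  H_2 = 0.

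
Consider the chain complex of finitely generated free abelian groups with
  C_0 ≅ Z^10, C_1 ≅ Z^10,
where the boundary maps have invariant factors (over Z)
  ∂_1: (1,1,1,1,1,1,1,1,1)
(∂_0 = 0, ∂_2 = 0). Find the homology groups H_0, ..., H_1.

H_0: b_0 = 10 − 0 − 9 = 1; torsion from ∂_1 factors > 1: none. So H_0 = Z.
H_1: b_1 = 10 − 9 − 0 = 1; torsion from ∂_2 factors > 1: none. So H_1 = Z.

H_0 = Z,  H_1 = Z.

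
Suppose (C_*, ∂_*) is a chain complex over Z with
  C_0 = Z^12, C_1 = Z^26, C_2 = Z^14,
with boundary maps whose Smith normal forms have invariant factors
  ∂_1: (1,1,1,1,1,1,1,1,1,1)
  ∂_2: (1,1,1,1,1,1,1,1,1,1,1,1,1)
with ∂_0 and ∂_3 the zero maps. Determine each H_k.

H_0 = Z^2,  H_1 = Z^3,  H_2 = Z.

H_0: b_0 = 12 − 0 − 10 = 2; torsion from ∂_1 factors > 1: none. So H_0 = Z^2.
H_1: b_1 = 26 − 10 − 13 = 3; torsion from ∂_2 factors > 1: none. So H_1 = Z^3.
H_2: b_2 = 14 − 13 − 0 = 1; torsion from ∂_3 factors > 1: none. So H_2 = Z.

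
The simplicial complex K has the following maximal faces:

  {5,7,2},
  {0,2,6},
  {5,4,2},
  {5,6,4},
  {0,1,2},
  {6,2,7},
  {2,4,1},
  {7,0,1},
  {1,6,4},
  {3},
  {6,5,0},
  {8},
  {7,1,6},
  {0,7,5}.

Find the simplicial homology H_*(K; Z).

K has 9 vertices, 18 edges, 12 triangles.
rank ∂_0 = 0, rank ∂_1 = 6 ⇒ b_0 = 9 − 0 − 6 = 3; all invariant factors of ∂_1 are 1 so no torsion. So H_0 = Z^3.
rank ∂_1 = 6, rank ∂_2 = 12 ⇒ b_1 = 18 − 6 − 12 = 0; ∂_2 has invariant factor(s) [2] giving torsion. So H_1 = Z_2.
rank ∂_2 = 12, rank ∂_3 = 0 ⇒ b_2 = 12 − 12 − 0 = 0. So H_2 = 0.

H_0 ≅ Z^3,  H_1 ≅ Z_2,  H_2 = 0.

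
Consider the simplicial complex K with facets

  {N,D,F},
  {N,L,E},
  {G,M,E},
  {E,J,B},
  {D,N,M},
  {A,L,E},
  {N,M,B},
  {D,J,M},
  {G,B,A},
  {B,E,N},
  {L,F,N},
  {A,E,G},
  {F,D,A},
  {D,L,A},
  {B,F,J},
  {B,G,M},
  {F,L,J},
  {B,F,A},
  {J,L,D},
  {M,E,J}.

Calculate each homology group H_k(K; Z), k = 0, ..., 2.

K has 10 vertices, 30 edges, 20 triangles.
rank ∂_0 = 0, rank ∂_1 = 9 ⇒ b_0 = 10 − 0 − 9 = 1; all invariant factors of ∂_1 are 1 so no torsion. So H_0 = Z.
rank ∂_1 = 9, rank ∂_2 = 20 ⇒ b_1 = 30 − 9 − 20 = 1; ∂_2 has invariant factor(s) [2] giving torsion. So H_1 = Z ⊕ Z/2Z.
rank ∂_2 = 20, rank ∂_3 = 0 ⇒ b_2 = 20 − 20 − 0 = 0. So H_2 = 0.

H_0 ≅ Z,  H_1 ≅ Z ⊕ Z/2Z,  H_2 = 0.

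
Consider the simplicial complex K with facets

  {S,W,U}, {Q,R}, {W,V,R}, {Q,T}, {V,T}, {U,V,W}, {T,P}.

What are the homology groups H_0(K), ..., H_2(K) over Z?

H_0 = Z,  H_1 = Z,  H_2 = 0.

Fix the vertex order P < Q < R < S < T < U < V < W and write every simplex with vertices in increasing order. Then dim K = 2 and the simplices of K are:

  0-simplices (8): P, Q, R, S, T, U, V, W
  1-simplices (11): PT, QR, QT, RV, RW, SU, SW, TV, UV, UW, VW
  2-simplices (3): RVW, SUW, UVW

Hence C_0 ≅ Z^8, C_1 ≅ Z^11, C_2 ≅ Z^3.

Boundary ∂_1: C_1 → C_0 maps an edge to its endpoints' difference, ∂[p,q] = q − p. For instance
  ∂VW = W − V.
The 8×11 boundary matrix has rank 7 and Smith normal form diag(1,1,1,1,1,1,1).

Boundary ∂_2: C_2 → C_1 sends each 2-simplex [p,q,r] to [q,r] − [p,r] + [p,q]. For instance
  ∂UVW = VW − UW + UV,
  ∂SUW = UW − SW + SU.
As a 11×3 matrix over Z this has rank 3, with invariant factors (1,1,1).

From H_k ≅ ker(∂_k) / im(∂_{k+1}) we obtain:

  H_0: rank C_0 − rank ∂_1 = 8 − 7 = 1, and the invariant factors of ∂_1 are all 1, so H_0 ≅ Z.
  H_1: rank ker ∂_1 − rank ∂_2 = (11 − 7) − 3 = 1, and the invariant factors of ∂_2 are all 1, so H_1 ≅ Z.
  H_2: rank ker ∂_2 − rank ∂_3 = (3 − 3) − 0 = 0, and there is no ∂_3, so H_2 ≅ 0.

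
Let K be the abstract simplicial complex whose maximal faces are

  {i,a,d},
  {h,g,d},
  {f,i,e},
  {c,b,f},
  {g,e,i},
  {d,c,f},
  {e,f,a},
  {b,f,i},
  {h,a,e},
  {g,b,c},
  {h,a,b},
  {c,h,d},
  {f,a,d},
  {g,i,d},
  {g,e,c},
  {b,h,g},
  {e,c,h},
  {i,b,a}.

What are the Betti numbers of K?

b_0 = 1, b_1 = 1, b_2 = 0.

Order the vertices as a < b < c < d < e < f < g < h < i. Listing each simplex with vertices in this order, K has dimension 2 with simplices:

  0-simplices (9): a, b, c, d, e, f, g, h, i
  1-simplices (27): ab, ad, ae, af, ah, ai, bc, bf, bg, bh, bi, cd, ce, cf, cg, ch, df, dg, dh, di, ef, eg, eh, ei, fi, gh, gi
  2-simplices (18): abh, abi, adf, adi, aef, aeh, bcf, bcg, bfi, bgh, cdf, cdh, ceg, ceh, dgh, dgi, efi, egi

so the chain groups are C_0 ≅ Z^9, C_1 ≅ Z^27, C_2 ≅ Z^18.

Boundary ∂_1: C_1 → C_0 is given by ∂[p,q] = [q] − [p].
The resulting 9×27 matrix has rank 8, and its Smith normal form has invariant factors (1,1,1,1,1,1,1,1).

Boundary ∂_2: C_2 → C_1 acts by ∂[p,q,r] = [q,r] − [p,r] + [p,q]. For instance
  ∂aeh = eh − ah + ae,
  ∂dgi = gi − di + dg.
The 27×18 boundary matrix has rank 18 and Smith normal form diag(1,1,1,1,1,1,1,1,1,1,1,1,1,1,1,1,1,2).

Reading off H_k = ker ∂_k / im ∂_{k+1}:

  H_0: rank C_0 − rank ∂_1 = 9 − 8 = 1, and the invariant factors of ∂_1 are all 1, so H_0 = Z.
  H_1: rank ker ∂_1 − rank ∂_2 = (27 − 8) − 18 = 1, and ∂_2 has invariant factor 2 > 1, so H_1 = Z ⊕ Z/2.
  H_2: rank ker ∂_2 − rank ∂_3 = (18 − 18) − 0 = 0, and there is no ∂_3, so H_2 = 0.

As a check, the Euler characteristic is 9 − 27 + 18 = 0, which agrees with 1 − 1 + 0 = 0.

Hence the Betti numbers are b_0 = 1, b_1 = 1, b_2 = 0.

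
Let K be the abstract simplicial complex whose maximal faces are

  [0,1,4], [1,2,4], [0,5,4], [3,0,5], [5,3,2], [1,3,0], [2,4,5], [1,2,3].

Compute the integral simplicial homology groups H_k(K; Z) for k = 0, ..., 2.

H_0 ≅ Z,  H_1 = 0,  H_2 ≅ Z.

We work with the vertex ordering 0 < 1 < 2 < 3 < 4 < 5. The simplices of K, each written with vertices in increasing order, are:

  0-simplices (6): [0], [1], [2], [3], [4], [5]
  1-simplices (12): [0,1], [0,3], [0,4], [0,5], [1,2], [1,3], [1,4], [2,3], [2,4], [2,5], [3,5], [4,5]
  2-simplices (8): [0,1,3], [0,1,4], [0,3,5], [0,4,5], [1,2,3], [1,2,4], [2,3,5], [2,4,5]

giving chain groups C_0 ≅ Z^6, C_1 ≅ Z^12, C_2 ≅ Z^8.

∂_1: C_1 → C_0 is given by ∂[p,q] = [q] − [p]. For instance
  ∂[0,1] = [1] − [0].
As a 6×12 matrix over Z this has rank 5, with invariant factors (1,1,1,1,1).

The boundary map ∂_2: C_2 → C_1 acts by ∂[p,q,r] = [q,r] − [p,r] + [p,q]. For instance
  ∂[0,3,5] = [3,5] − [0,5] + [0,3],
  ∂[2,4,5] = [4,5] − [2,5] + [2,4].
As a 12×8 matrix over Z this has rank 7, with invariant factors (1,1,1,1,1,1,1).

Reading off H_k = ker ∂_k / im ∂_{k+1}:

  H_0: rank C_0 − rank ∂_1 = 6 − 5 = 1, and the invariant factors of ∂_1 are all 1, so H_0 = Z.
  H_1: rank ker ∂_1 − rank ∂_2 = (12 − 5) − 7 = 0, and the invariant factors of ∂_2 are all 1, so H_1 = 0.
  H_2: rank ker ∂_2 − rank ∂_3 = (8 − 7) − 0 = 1, and there is no ∂_3, so H_2 = Z.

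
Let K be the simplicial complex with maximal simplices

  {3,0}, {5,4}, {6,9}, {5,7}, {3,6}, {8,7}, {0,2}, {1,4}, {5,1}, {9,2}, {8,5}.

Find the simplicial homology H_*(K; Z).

Fix the vertex order 0 < 1 < 2 < 3 < 4 < 5 < 6 < 7 < 8 < 9 and write every simplex with vertices in increasing order. Then dim K = 1 and the simplices of K are:

  0-simplices (10): [0], [1], [2], [3], [4], [5], [6], [7], [8], [9]
  1-simplices (11): [0,2], [0,3], [1,4], [1,5], [2,9], [3,6], [4,5], [5,7], [5,8], [6,9], [7,8]

giving chain groups C_0 ≅ Z^10, C_1 ≅ Z^11.

Boundary ∂_1: C_1 → C_0 is given by ∂[p,q] = [q] − [p].
As a 10×11 matrix over Z this has rank 8, with invariant factors (1,1,1,1,1,1,1,1).

From H_k ≅ ker(∂_k) / im(∂_{k+1}) we obtain:

  H_0: rank C_0 − rank ∂_1 = 10 − 8 = 2, and the invariant factors of ∂_1 are all 1, so H_0 ≅ Z^2.
  H_1: rank ker ∂_1 − rank ∂_2 = (11 − 8) − 0 = 3, and there is no ∂_2, so H_1 ≅ Z^3.

(K is a triangulation of the disjoint union of the circle S^1 and a wedge of 2 circles.)

H_0 ≅ Z^2,  H_1 ≅ Z^3.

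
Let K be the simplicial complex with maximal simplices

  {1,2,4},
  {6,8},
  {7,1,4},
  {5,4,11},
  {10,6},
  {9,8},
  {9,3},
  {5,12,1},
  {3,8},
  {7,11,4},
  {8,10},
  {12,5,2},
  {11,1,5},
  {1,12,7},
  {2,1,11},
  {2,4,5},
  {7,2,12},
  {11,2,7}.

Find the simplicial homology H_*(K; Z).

H_0 ≅ Z^2,  H_1 ≅ Z^2 ⊕ Z/2,  H_2 = 0.

Take the total order 1 < 2 < 3 < 4 < 5 < 6 < 7 < 8 < 9 < 10 < 11 < 12 on the vertex set. Then K (dimension 2) consists of the simplices:

  0-simplices (12): [1], [2], [3], [4], [5], [6], [7], [8], [9], [10], [11], [12]
  1-simplices (24): (24 of them)
  2-simplices (12): [1,2,4], [1,2,11], [1,4,7], [1,5,11], [1,5,12], [1,7,12], [2,4,5], [2,5,12], [2,7,11], [2,7,12], [4,5,11], [4,7,11]

Hence C_0 ≅ Z^12, C_1 ≅ Z^24, C_2 ≅ Z^12.

∂_1: C_1 → C_0 maps an edge to its endpoints' difference, ∂[p,q] = q − p. For instance
  ∂[4,7] = [7] − [4].
The 12×24 boundary matrix has rank 10 and Smith normal form diag(1,1,1,1,1,1,1,1,1,1).

Boundary ∂_2: C_2 → C_1 acts by ∂[p,q,r] = [q,r] − [p,r] + [p,q]. For instance
  ∂[2,7,11] = [7,11] − [2,11] + [2,7],
  ∂[1,5,12] = [5,12] − [1,12] + [1,5].
The 24×12 boundary matrix has rank 12 and Smith normal form diag(1,1,1,1,1,1,1,1,1,1,1,2).

Now H_k = ker ∂_k / im ∂_{k+1}, so:

  H_0: rank C_0 − rank ∂_1 = 12 − 10 = 2, and the invariant factors of ∂_1 are all 1, so H_0 ≅ Z^2.
  H_1: rank ker ∂_1 − rank ∂_2 = (24 − 10) − 12 = 2, and ∂_2 has invariant factor 2 > 1, so H_1 ≅ Z^2 ⊕ Z/2.
  H_2: rank ker ∂_2 − rank ∂_3 = (12 − 12) − 0 = 0, and there is no ∂_3, so H_2 ≅ 0.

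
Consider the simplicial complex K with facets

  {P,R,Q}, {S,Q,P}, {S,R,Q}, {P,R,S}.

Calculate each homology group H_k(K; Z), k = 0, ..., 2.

H_0 = Z,  H_1 = 0,  H_2 = Z.

Take the total order P < Q < R < S on the vertex set. Then K (dimension 2) consists of the simplices:

  0-simplices (4): P, Q, R, S
  1-simplices (6): PQ, PR, PS, QR, QS, RS
  2-simplices (4): PQR, PQS, PRS, QRS

giving chain groups C_0 ≅ Z^4, C_1 ≅ Z^6, C_2 ≅ Z^4.

∂_1: C_1 → C_0 is given by ∂[p,q] = [q] − [p]. For instance
  ∂QR = R − Q.
The 4×6 boundary matrix has rank 3 and Smith normal form diag(1,1,1).

Boundary ∂_2: C_2 → C_1 maps a triangle to the signed sum of its edges. For instance
  ∂QRS = RS − QS + QR,
  ∂PRS = RS − PS + PR.
The 6×4 boundary matrix has rank 3 and Smith normal form diag(1,1,1).

Reading off H_k = ker ∂_k / im ∂_{k+1}:

  H_0: rank C_0 − rank ∂_1 = 4 − 3 = 1, and the invariant factors of ∂_1 are all 1, so H_0 = Z.
  H_1: rank ker ∂_1 − rank ∂_2 = (6 − 3) − 3 = 0, and the invariant factors of ∂_2 are all 1, so H_1 = 0.
  H_2: rank ker ∂_2 − rank ∂_3 = (4 − 3) − 0 = 1, and there is no ∂_3, so H_2 = Z.

(K is a triangulation of the 2-sphere S^2.)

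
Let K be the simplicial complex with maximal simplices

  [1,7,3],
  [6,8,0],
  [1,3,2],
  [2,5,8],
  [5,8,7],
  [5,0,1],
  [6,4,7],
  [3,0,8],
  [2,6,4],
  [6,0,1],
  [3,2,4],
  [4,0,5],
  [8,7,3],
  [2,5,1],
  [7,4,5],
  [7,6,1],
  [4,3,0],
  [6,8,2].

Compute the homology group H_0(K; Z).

We work with the vertex ordering 0 < 1 < 2 < 3 < 4 < 5 < 6 < 7 < 8. The simplices of K, each written with vertices in increasing order, are:

  0-simplices (9): [0], [1], [2], [3], [4], [5], [6], [7], [8]
  1-simplices (27): (27 of them)
  2-simplices (18): [0,1,5], [0,1,6], [0,3,4], [0,3,8], [0,4,5], [0,6,8], [1,2,3], [1,2,5], [1,3,7], [1,6,7], [2,3,4], [2,4,6], [2,5,8], [2,6,8], [3,7,8], [4,5,7], [4,6,7], [5,7,8]

giving chain groups C_0 ≅ Z^9, C_1 ≅ Z^27, C_2 ≅ Z^18.

The boundary map ∂_1: C_1 → C_0 maps an edge to its endpoints' difference, ∂[p,q] = q − p. For instance
  ∂[6,7] = [7] − [6].
The 9×27 boundary matrix has rank 8 and Smith normal form diag(1,1,1,1,1,1,1,1).

∂_2: C_2 → C_1 sends each 2-simplex [p,q,r] to [q,r] − [p,r] + [p,q]. For instance
  ∂[1,6,7] = [6,7] − [1,7] + [1,6],
  ∂[0,6,8] = [6,8] − [0,8] + [0,6].
This gives a 27×18 integer matrix of rank 17; reducing to Smith normal form yields diagonal entries (1,1,1,1,1,1,1,1,1,1,1,1,1,1,1,1,1).

Now H_k = ker ∂_k / im ∂_{k+1}, so:

  H_0: rank C_0 − rank ∂_1 = 9 − 8 = 1, and the invariant factors of ∂_1 are all 1, so H_0 ≅ Z.

(K is a triangulation of the torus T^2.)

H_0 = Z.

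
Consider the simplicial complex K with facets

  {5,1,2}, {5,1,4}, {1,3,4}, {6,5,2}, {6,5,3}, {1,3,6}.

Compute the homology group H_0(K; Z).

Take the total order 1 < 2 < 3 < 4 < 5 < 6 on the vertex set. Then K (dimension 2) consists of the simplices:

  0-simplices (6): [1], [2], [3], [4], [5], [6]
  1-simplices (12): [1,2], [1,3], [1,4], [1,5], [1,6], [2,5], [2,6], [3,4], [3,5], [3,6], [4,5], [5,6]
  2-simplices (6): [1,2,5], [1,3,4], [1,3,6], [1,4,5], [2,5,6], [3,5,6]

giving chain groups C_0 ≅ Z^6, C_1 ≅ Z^12, C_2 ≅ Z^6.

Boundary ∂_1: C_1 → C_0 sends each edge [p,q] (with p < q) to q − p. For instance
  ∂[2,5] = [5] − [2].
This gives a 6×12 integer matrix of rank 5; reducing to Smith normal form yields diagonal entries (1,1,1,1,1).

∂_2: C_2 → C_1 maps a triangle to the signed sum of its edges. For instance
  ∂[1,3,4] = [3,4] − [1,4] + [1,3],
  ∂[1,3,6] = [3,6] − [1,6] + [1,3].
The 12×6 boundary matrix has rank 6 and Smith normal form diag(1,1,1,1,1,1).

From H_k ≅ ker(∂_k) / im(∂_{k+1}) we obtain:

  H_0: rank C_0 − rank ∂_1 = 6 − 5 = 1, and the invariant factors of ∂_1 are all 1, so H_0 = Z.

H_0 ≅ Z.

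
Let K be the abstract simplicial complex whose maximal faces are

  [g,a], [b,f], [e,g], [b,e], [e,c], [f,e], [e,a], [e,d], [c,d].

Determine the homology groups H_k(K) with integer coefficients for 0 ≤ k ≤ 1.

K has 7 vertices, 9 edges.
rank ∂_0 = 0, rank ∂_1 = 6 ⇒ b_0 = 7 − 0 − 6 = 1; all invariant factors of ∂_1 are 1 so no torsion. So H_0 = Z.
rank ∂_1 = 6, rank ∂_2 = 0 ⇒ b_1 = 9 − 6 − 0 = 3. So H_1 = Z^3.

H_0 = Z,  H_1 = Z^3.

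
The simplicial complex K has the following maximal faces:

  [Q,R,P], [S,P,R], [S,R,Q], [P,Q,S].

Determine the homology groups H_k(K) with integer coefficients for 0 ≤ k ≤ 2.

We work with the vertex ordering P < Q < R < S. The simplices of K, each written with vertices in increasing order, are:

  0-simplices (4): P, Q, R, S
  1-simplices (6): PQ, PR, PS, QR, QS, RS
  2-simplices (4): PQR, PQS, PRS, QRS

Hence C_0 ≅ Z^4, C_1 ≅ Z^6, C_2 ≅ Z^4.

Boundary ∂_1: C_1 → C_0 sends each edge [p,q] (with p < q) to q − p. For instance
  ∂QR = R − Q.
The 4×6 boundary matrix has rank 3 and Smith normal form diag(1,1,1).

∂_2: C_2 → C_1 sends each 2-simplex [p,q,r] to [q,r] − [p,r] + [p,q]. For instance
  ∂QRS = RS − QS + QR,
  ∂PQS = QS − PS + PQ.
The resulting 6×4 matrix has rank 3, and its Smith normal form has invariant factors (1,1,1).

Reading off H_k = ker ∂_k / im ∂_{k+1}:

  H_0: rank C_0 − rank ∂_1 = 4 − 3 = 1, and the invariant factors of ∂_1 are all 1, so H_0 = Z.
  H_1: rank ker ∂_1 − rank ∂_2 = (6 − 3) − 3 = 0, and the invariant factors of ∂_2 are all 1, so H_1 = 0.
  H_2: rank ker ∂_2 − rank ∂_3 = (4 − 3) − 0 = 1, and there is no ∂_3, so H_2 = Z.

H_0 ≅ Z,  H_1 = 0,  H_2 ≅ Z.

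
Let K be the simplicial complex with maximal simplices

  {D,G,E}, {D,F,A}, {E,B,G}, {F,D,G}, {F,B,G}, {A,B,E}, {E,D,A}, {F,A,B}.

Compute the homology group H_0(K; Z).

H_0 ≅ Z.

Order the vertices as A < B < D < E < F < G. Listing each simplex with vertices in this order, K has dimension 2 with simplices:

  0-simplices (6): A, B, D, E, F, G
  1-simplices (12): AB, AD, AE, AF, BE, BF, BG, DE, DF, DG, EG, FG
  2-simplices (8): ABE, ABF, ADE, ADF, BEG, BFG, DEG, DFG

Hence C_0 ≅ Z^6, C_1 ≅ Z^12, C_2 ≅ Z^8.

The boundary map ∂_1: C_1 → C_0 sends each edge [p,q] (with p < q) to q − p. For instance
  ∂BF = F − B.
The 6×12 boundary matrix has rank 5 and Smith normal form diag(1,1,1,1,1).

∂_2: C_2 → C_1 maps a triangle to the signed sum of its edges. For instance
  ∂ABF = BF − AF + AB,
  ∂ADE = DE − AE + AD.
This gives a 12×8 integer matrix of rank 7; reducing to Smith normal form yields diagonal entries (1,1,1,1,1,1,1).

Now H_k = ker ∂_k / im ∂_{k+1}, so:

  H_0: rank C_0 − rank ∂_1 = 6 − 5 = 1, and the invariant factors of ∂_1 are all 1, so H_0 = Z.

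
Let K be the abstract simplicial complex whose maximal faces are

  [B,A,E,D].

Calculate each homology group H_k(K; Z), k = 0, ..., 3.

H_0 = Z,  H_1 = 0,  H_2 = 0,  H_3 = 0.

Take the total order A < B < D < E on the vertex set. Then K (dimension 3) consists of the simplices:

  0-simplices (4): A, B, D, E
  1-simplices (6): AB, AD, AE, BD, BE, DE
  2-simplices (4): ABD, ABE, ADE, BDE
  3-simplices (1): ABDE

giving chain groups C_0 ≅ Z^4, C_1 ≅ Z^6, C_2 ≅ Z^4, C_3 ≅ Z^1.

Boundary ∂_1: C_1 → C_0 is given by ∂[p,q] = [q] − [p]. For instance
  ∂BE = E − B.
The 4×6 boundary matrix has rank 3 and Smith normal form diag(1,1,1).

∂_2: C_2 → C_1 sends each 2-simplex [p,q,r] to [q,r] − [p,r] + [p,q]. For instance
  ∂ADE = DE − AE + AD,
  ∂ABE = BE − AE + AB.
This gives a 6×4 integer matrix of rank 3; reducing to Smith normal form yields diagonal entries (1,1,1).

Boundary ∂_3: C_3 → C_2 sends each 3-simplex σ to the alternating sum Σ_i (−1)^i (σ with its i-th vertex removed). For instance
  ∂ABDE = BDE − ADE + ABE − ABD.
The resulting 4×1 matrix has rank 1, and its Smith normal form has invariant factors (1).

Computing H_k = (kernel of ∂_k) / (image of ∂_{k+1}):

  H_0: rank C_0 − rank ∂_1 = 4 − 3 = 1, and the invariant factors of ∂_1 are all 1, so H_0 = Z.
  H_1: rank ker ∂_1 − rank ∂_2 = (6 − 3) − 3 = 0, and the invariant factors of ∂_2 are all 1, so H_1 = 0.
  H_2: rank ker ∂_2 − rank ∂_3 = (4 − 3) − 1 = 0, and the invariant factors of ∂_3 are all 1, so H_2 = 0.
  H_3: rank ker ∂_3 − rank ∂_4 = (1 − 1) − 0 = 0, and there is no ∂_4, so H_3 = 0.

(K is a triangulation of the 3-simplex.)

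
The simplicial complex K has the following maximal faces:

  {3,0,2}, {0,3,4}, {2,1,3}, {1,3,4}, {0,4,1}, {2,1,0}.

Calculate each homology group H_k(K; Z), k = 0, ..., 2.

We work with the vertex ordering 0 < 1 < 2 < 3 < 4. The simplices of K, each written with vertices in increasing order, are:

  0-simplices (5): [0], [1], [2], [3], [4]
  1-simplices (9): [0,1], [0,2], [0,3], [0,4], [1,2], [1,3], [1,4], [2,3], [3,4]
  2-simplices (6): [0,1,2], [0,1,4], [0,2,3], [0,3,4], [1,2,3], [1,3,4]

so the chain groups are C_0 ≅ Z^5, C_1 ≅ Z^9, C_2 ≅ Z^6.

Boundary ∂_1: C_1 → C_0 sends each edge [p,q] (with p < q) to q − p. For instance
  ∂[0,3] = [3] − [0].
This gives a 5×9 integer matrix of rank 4; reducing to Smith normal form yields diagonal entries (1,1,1,1).

The boundary map ∂_2: C_2 → C_1 sends each 2-simplex [p,q,r] to [q,r] − [p,r] + [p,q]. For instance
  ∂[1,3,4] = [3,4] − [1,4] + [1,3],
  ∂[0,1,2] = [1,2] − [0,2] + [0,1].
The 9×6 boundary matrix has rank 5 and Smith normal form diag(1,1,1,1,1).

Now H_k = ker ∂_k / im ∂_{k+1}, so:

  H_0: rank C_0 − rank ∂_1 = 5 − 4 = 1, and the invariant factors of ∂_1 are all 1, so H_0 ≅ Z.
  H_1: rank ker ∂_1 − rank ∂_2 = (9 − 4) − 5 = 0, and the invariant factors of ∂_2 are all 1, so H_1 ≅ 0.
  H_2: rank ker ∂_2 − rank ∂_3 = (6 − 5) − 0 = 1, and there is no ∂_3, so H_2 ≅ Z.

As a check, the Euler characteristic is 5 − 9 + 6 = 2, which agrees with 1 − 0 + 1 = 2.

H_0 ≅ Z,  H_1 = 0,  H_2 ≅ Z.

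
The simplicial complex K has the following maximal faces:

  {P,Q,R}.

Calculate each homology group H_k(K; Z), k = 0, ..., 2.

Order the vertices as P < Q < R. Listing each simplex with vertices in this order, K has dimension 2 with simplices:

  0-simplices (3): P, Q, R
  1-simplices (3): PQ, PR, QR
  2-simplices (1): PQR

so the chain groups are C_0 ≅ Z^3, C_1 ≅ Z^3, C_2 ≅ Z^1.

Boundary ∂_1: C_1 → C_0 maps an edge to its endpoints' difference, ∂[p,q] = q − p. For instance
  ∂PR = R − P.
The resulting 3×3 matrix has rank 2, and its Smith normal form has invariant factors (1,1).

∂_2: C_2 → C_1 maps a triangle to the signed sum of its edges. For instance
  ∂PQR = QR − PR + PQ.
As a 3×1 matrix over Z this has rank 1, with invariant factors (1).

Now H_k = ker ∂_k / im ∂_{k+1}, so:

  H_0: rank C_0 − rank ∂_1 = 3 − 2 = 1, and the invariant factors of ∂_1 are all 1, so H_0 = Z.
  H_1: rank ker ∂_1 − rank ∂_2 = (3 − 2) − 1 = 0, and the invariant factors of ∂_2 are all 1, so H_1 = 0.
  H_2: rank ker ∂_2 − rank ∂_3 = (1 − 1) − 0 = 0, and there is no ∂_3, so H_2 = 0.

H_0 ≅ Z,  H_1 = 0,  H_2 = 0.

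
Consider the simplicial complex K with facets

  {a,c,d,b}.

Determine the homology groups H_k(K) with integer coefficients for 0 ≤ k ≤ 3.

H_0 = Z,  H_1 = 0,  H_2 = 0,  H_3 = 0.

Fix the vertex order a < b < c < d and write every simplex with vertices in increasing order. Then dim K = 3 and the simplices of K are:

  0-simplices (4): a, b, c, d
  1-simplices (6): ab, ac, ad, bc, bd, cd
  2-simplices (4): abc, abd, acd, bcd
  3-simplices (1): abcd

giving chain groups C_0 ≅ Z^4, C_1 ≅ Z^6, C_2 ≅ Z^4, C_3 ≅ Z^1.

∂_1: C_1 → C_0 sends each edge [p,q] (with p < q) to q − p.
As a 4×6 matrix over Z this has rank 3, with invariant factors (1,1,1).

The boundary map ∂_2: C_2 → C_1 maps a triangle to the signed sum of its edges. For instance
  ∂abc = bc − ac + ab,
  ∂bcd = cd − bd + bc.
The 6×4 boundary matrix has rank 3 and Smith normal form diag(1,1,1).

∂_3: C_3 → C_2 sends each 3-simplex σ to the alternating sum Σ_i (−1)^i (σ with its i-th vertex removed). For instance
  ∂abcd = bcd − acd + abd − abc.
The 4×1 boundary matrix has rank 1 and Smith normal form diag(1).

Computing H_k = (kernel of ∂_k) / (image of ∂_{k+1}):

  H_0: rank C_0 − rank ∂_1 = 4 − 3 = 1, and the invariant factors of ∂_1 are all 1, so H_0 = Z.
  H_1: rank ker ∂_1 − rank ∂_2 = (6 − 3) − 3 = 0, and the invariant factors of ∂_2 are all 1, so H_1 = 0.
  H_2: rank ker ∂_2 − rank ∂_3 = (4 − 3) − 1 = 0, and the invariant factors of ∂_3 are all 1, so H_2 = 0.
  H_3: rank ker ∂_3 − rank ∂_4 = (1 − 1) − 0 = 0, and there is no ∂_4, so H_3 = 0.

(K is a triangulation of the 3-simplex.)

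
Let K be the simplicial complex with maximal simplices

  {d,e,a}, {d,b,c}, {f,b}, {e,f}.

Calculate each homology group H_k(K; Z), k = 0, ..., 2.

Take the total order a < b < c < d < e < f on the vertex set. Then K (dimension 2) consists of the simplices:

  0-simplices (6): a, b, c, d, e, f
  1-simplices (8): ad, ae, bc, bd, bf, cd, de, ef
  2-simplices (2): ade, bcd

so the chain groups are C_0 ≅ Z^6, C_1 ≅ Z^8, C_2 ≅ Z^2.

The boundary map ∂_1: C_1 → C_0 sends each edge [p,q] (with p < q) to q − p. For instance
  ∂bd = d − b.
This gives a 6×8 integer matrix of rank 5; reducing to Smith normal form yields diagonal entries (1,1,1,1,1).

∂_2: C_2 → C_1 sends each 2-simplex [p,q,r] to [q,r] − [p,r] + [p,q]. For instance
  ∂ade = de − ae + ad,
  ∂bcd = cd − bd + bc.
This gives a 8×2 integer matrix of rank 2; reducing to Smith normal form yields diagonal entries (1,1).

From H_k ≅ ker(∂_k) / im(∂_{k+1}) we obtain:

  H_0: rank C_0 − rank ∂_1 = 6 − 5 = 1, and the invariant factors of ∂_1 are all 1, so H_0 ≅ Z.
  H_1: rank ker ∂_1 − rank ∂_2 = (8 − 5) − 2 = 1, and the invariant factors of ∂_2 are all 1, so H_1 ≅ Z.
  H_2: rank ker ∂_2 − rank ∂_3 = (2 − 2) − 0 = 0, and there is no ∂_3, so H_2 ≅ 0.

H_0 ≅ Z,  H_1 ≅ Z,  H_2 = 0.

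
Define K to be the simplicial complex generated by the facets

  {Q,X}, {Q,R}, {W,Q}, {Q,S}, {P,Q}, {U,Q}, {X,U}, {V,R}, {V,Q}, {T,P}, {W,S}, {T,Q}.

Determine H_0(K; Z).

Fix the vertex order P < Q < R < S < T < U < V < W < X and write every simplex with vertices in increasing order. Then dim K = 1 and the simplices of K are:

  0-simplices (9): P, Q, R, S, T, U, V, W, X
  1-simplices (12): PQ, PT, QR, QS, QT, QU, QV, QW, QX, RV, SW, UX

so the chain groups are C_0 ≅ Z^9, C_1 ≅ Z^12.

Boundary ∂_1: C_1 → C_0 maps an edge to its endpoints' difference, ∂[p,q] = q − p. For instance
  ∂QR = R − Q.
This gives a 9×12 integer matrix of rank 8; reducing to Smith normal form yields diagonal entries (1,1,1,1,1,1,1,1).

Computing H_k = (kernel of ∂_k) / (image of ∂_{k+1}):

  H_0: rank C_0 − rank ∂_1 = 9 − 8 = 1, and the invariant factors of ∂_1 are all 1, so H_0 ≅ Z.

(K is a triangulation of a wedge of 4 circles.)

H_0 = Z.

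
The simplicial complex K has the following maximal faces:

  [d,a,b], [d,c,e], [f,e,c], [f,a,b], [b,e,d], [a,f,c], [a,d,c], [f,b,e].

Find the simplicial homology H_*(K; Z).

H_0 ≅ Z,  H_1 = 0,  H_2 ≅ Z.

Order the vertices as a < b < c < d < e < f. Listing each simplex with vertices in this order, K has dimension 2 with simplices:

  0-simplices (6): a, b, c, d, e, f
  1-simplices (12): ab, ac, ad, af, bd, be, bf, cd, ce, cf, de, ef
  2-simplices (8): abd, abf, acd, acf, bde, bef, cde, cef

so the chain groups are C_0 ≅ Z^6, C_1 ≅ Z^12, C_2 ≅ Z^8.

Boundary ∂_1: C_1 → C_0 sends each edge [p,q] (with p < q) to q − p.
The resulting 6×12 matrix has rank 5, and its Smith normal form has invariant factors (1,1,1,1,1).

∂_2: C_2 → C_1 sends each 2-simplex [p,q,r] to [q,r] − [p,r] + [p,q]. For instance
  ∂acd = cd − ad + ac,
  ∂acf = cf − af + ac.
This gives a 12×8 integer matrix of rank 7; reducing to Smith normal form yields diagonal entries (1,1,1,1,1,1,1).

Now H_k = ker ∂_k / im ∂_{k+1}, so:

  H_0: rank C_0 − rank ∂_1 = 6 − 5 = 1, and the invariant factors of ∂_1 are all 1, so H_0 ≅ Z.
  H_1: rank ker ∂_1 − rank ∂_2 = (12 − 5) − 7 = 0, and the invariant factors of ∂_2 are all 1, so H_1 ≅ 0.
  H_2: rank ker ∂_2 − rank ∂_3 = (8 − 7) − 0 = 1, and there is no ∂_3, so H_2 ≅ Z.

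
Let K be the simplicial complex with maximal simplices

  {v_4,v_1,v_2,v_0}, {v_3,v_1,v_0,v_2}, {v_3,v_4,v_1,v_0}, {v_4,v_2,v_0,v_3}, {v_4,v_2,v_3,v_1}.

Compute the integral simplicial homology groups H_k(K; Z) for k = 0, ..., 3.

H_0 ≅ Z,  H_1 = 0,  H_2 = 0,  H_3 ≅ Z.

We work with the vertex ordering v_0 < v_1 < v_2 < v_3 < v_4. The simplices of K, each written with vertices in increasing order, are:

  0-simplices (5): [v_0], [v_1], [v_2], [v_3], [v_4]
  1-simplices (10): [v_0,v_1], [v_0,v_2], [v_0,v_3], [v_0,v_4], [v_1,v_2], [v_1,v_3], [v_1,v_4], [v_2,v_3], [v_2,v_4], [v_3,v_4]
  2-simplices (10): [v_0,v_1,v_2], [v_0,v_1,v_3], [v_0,v_1,v_4], [v_0,v_2,v_3], [v_0,v_2,v_4], [v_0,v_3,v_4], [v_1,v_2,v_3], [v_1,v_2,v_4], [v_1,v_3,v_4], [v_2,v_3,v_4]
  3-simplices (5): [v_0,v_1,v_2,v_3], [v_0,v_1,v_2,v_4], [v_0,v_1,v_3,v_4], [v_0,v_2,v_3,v_4], [v_1,v_2,v_3,v_4]

giving chain groups C_0 ≅ Z^5, C_1 ≅ Z^10, C_2 ≅ Z^10, C_3 ≅ Z^5.

∂_1: C_1 → C_0 sends each edge [p,q] (with p < q) to q − p.
The 5×10 boundary matrix has rank 4 and Smith normal form diag(1,1,1,1).

The boundary map ∂_2: C_2 → C_1 sends each 2-simplex [p,q,r] to [q,r] − [p,r] + [p,q]. For instance
  ∂[v_1,v_2,v_4] = [v_2,v_4] − [v_1,v_4] + [v_1,v_2],
  ∂[v_0,v_1,v_4] = [v_1,v_4] − [v_0,v_4] + [v_0,v_1].
The resulting 10×10 matrix has rank 6, and its Smith normal form has invariant factors (1,1,1,1,1,1).

∂_3: C_3 → C_2 sends each 3-simplex σ to the alternating sum Σ_i (−1)^i (σ with its i-th vertex removed). For instance
  ∂[v_0,v_1,v_3,v_4] = [v_1,v_3,v_4] − [v_0,v_3,v_4] + [v_0,v_1,v_4] − [v_0,v_1,v_3],
  ∂[v_0,v_1,v_2,v_4] = [v_1,v_2,v_4] − [v_0,v_2,v_4] + [v_0,v_1,v_4] − [v_0,v_1,v_2].
As a 10×5 matrix over Z this has rank 4, with invariant factors (1,1,1,1).

From H_k ≅ ker(∂_k) / im(∂_{k+1}) we obtain:

  H_0: rank C_0 − rank ∂_1 = 5 − 4 = 1, and the invariant factors of ∂_1 are all 1, so H_0 = Z.
  H_1: rank ker ∂_1 − rank ∂_2 = (10 − 4) − 6 = 0, and the invariant factors of ∂_2 are all 1, so H_1 = 0.
  H_2: rank ker ∂_2 − rank ∂_3 = (10 − 6) − 4 = 0, and the invariant factors of ∂_3 are all 1, so H_2 = 0.
  H_3: rank ker ∂_3 − rank ∂_4 = (5 − 4) − 0 = 1, and there is no ∂_4, so H_3 = Z.

As a check, the Euler characteristic is 5 − 10 + 10 − 5 = 0, which agrees with 1 − 0 + 0 − 1 = 0.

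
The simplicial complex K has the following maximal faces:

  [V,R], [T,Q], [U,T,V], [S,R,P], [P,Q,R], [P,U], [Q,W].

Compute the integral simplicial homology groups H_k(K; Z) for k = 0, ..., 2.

H_0 = Z,  H_1 = Z^2,  H_2 = 0.

Take the total order P < Q < R < S < T < U < V < W on the vertex set. Then K (dimension 2) consists of the simplices:

  0-simplices (8): P, Q, R, S, T, U, V, W
  1-simplices (12): PQ, PR, PS, PU, QR, QT, QW, RS, RV, TU, TV, UV
  2-simplices (3): PQR, PRS, TUV

giving chain groups C_0 ≅ Z^8, C_1 ≅ Z^12, C_2 ≅ Z^3.

∂_1: C_1 → C_0 maps an edge to its endpoints' difference, ∂[p,q] = q − p. For instance
  ∂UV = V − U.
As a 8×12 matrix over Z this has rank 7, with invariant factors (1,1,1,1,1,1,1).

∂_2: C_2 → C_1 maps a triangle to the signed sum of its edges. For instance
  ∂PQR = QR − PR + PQ,
  ∂TUV = UV − TV + TU.
This gives a 12×3 integer matrix of rank 3; reducing to Smith normal form yields diagonal entries (1,1,1).

Computing H_k = (kernel of ∂_k) / (image of ∂_{k+1}):

  H_0: rank C_0 − rank ∂_1 = 8 − 7 = 1, and the invariant factors of ∂_1 are all 1, so H_0 = Z.
  H_1: rank ker ∂_1 − rank ∂_2 = (12 − 7) − 3 = 2, and the invariant factors of ∂_2 are all 1, so H_1 = Z^2.
  H_2: rank ker ∂_2 − rank ∂_3 = (3 − 3) − 0 = 0, and there is no ∂_3, so H_2 = 0.

As a check, the Euler characteristic is 8 − 12 + 3 = -1, which agrees with 1 − 2 + 0 = -1.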